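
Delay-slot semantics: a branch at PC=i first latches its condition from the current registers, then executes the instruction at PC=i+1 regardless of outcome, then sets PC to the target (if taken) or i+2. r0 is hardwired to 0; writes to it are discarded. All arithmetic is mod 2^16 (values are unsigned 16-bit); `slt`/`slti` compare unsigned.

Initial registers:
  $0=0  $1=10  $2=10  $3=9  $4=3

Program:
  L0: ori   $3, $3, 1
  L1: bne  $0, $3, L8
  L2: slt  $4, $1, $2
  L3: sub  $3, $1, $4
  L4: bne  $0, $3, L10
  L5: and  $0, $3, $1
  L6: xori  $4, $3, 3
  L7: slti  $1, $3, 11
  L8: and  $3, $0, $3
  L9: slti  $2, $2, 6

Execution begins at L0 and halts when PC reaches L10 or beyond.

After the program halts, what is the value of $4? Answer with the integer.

0

  step pc=0: ori   $3, $3, 1  regs=(0,10,10,9,3)
  step pc=1: bne  $0, $3, L8  cond=T  regs=(0,10,10,9,3)
  step pc=2: slt  $4, $1, $2  regs=(0,10,10,9,0)
  step pc=8: and  $3, $0, $3  regs=(0,10,10,0,0)
  step pc=9: slti  $2, $2, 6  regs=(0,10,0,0,0)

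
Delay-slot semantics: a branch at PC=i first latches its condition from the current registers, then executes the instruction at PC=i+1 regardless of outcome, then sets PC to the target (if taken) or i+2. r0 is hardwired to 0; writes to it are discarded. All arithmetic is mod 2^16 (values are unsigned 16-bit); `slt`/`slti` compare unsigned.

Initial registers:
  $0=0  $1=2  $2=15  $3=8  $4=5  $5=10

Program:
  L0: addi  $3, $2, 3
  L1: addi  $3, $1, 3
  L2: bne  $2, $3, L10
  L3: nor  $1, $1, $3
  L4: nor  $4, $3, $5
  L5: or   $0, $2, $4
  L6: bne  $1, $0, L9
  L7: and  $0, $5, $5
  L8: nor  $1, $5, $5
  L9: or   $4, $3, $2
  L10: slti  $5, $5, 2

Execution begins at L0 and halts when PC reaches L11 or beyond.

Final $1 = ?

  step pc=0: addi  $3, $2, 3  regs=(0,2,15,18,5,10)
  step pc=1: addi  $3, $1, 3  regs=(0,2,15,5,5,10)
  step pc=2: bne  $2, $3, L10  cond=T  regs=(0,2,15,5,5,10)
  step pc=3: nor  $1, $1, $3  regs=(0,65528,15,5,5,10)
  step pc=10: slti  $5, $5, 2  regs=(0,65528,15,5,5,0)

65528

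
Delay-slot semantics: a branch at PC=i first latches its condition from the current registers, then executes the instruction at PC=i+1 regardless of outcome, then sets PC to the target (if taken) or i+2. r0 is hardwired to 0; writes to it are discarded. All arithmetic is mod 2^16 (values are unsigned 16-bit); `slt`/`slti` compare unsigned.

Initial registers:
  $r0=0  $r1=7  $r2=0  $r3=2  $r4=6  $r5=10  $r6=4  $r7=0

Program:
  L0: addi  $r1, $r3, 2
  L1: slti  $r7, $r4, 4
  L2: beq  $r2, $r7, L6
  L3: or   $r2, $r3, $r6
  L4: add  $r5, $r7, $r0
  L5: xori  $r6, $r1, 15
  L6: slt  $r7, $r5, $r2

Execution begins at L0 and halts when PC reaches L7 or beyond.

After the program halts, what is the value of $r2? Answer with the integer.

#0 addi  $r1, $r3, 2 ; 0/4/0/2/6/10/4/0
#1 slti  $r7, $r4, 4 ; 0/4/0/2/6/10/4/0
#2 beq  $r2, $r7, L6 ; 0/4/0/2/6/10/4/0 ; →target
#3 or   $r2, $r3, $r6 ; 0/4/6/2/6/10/4/0
#6 slt  $r7, $r5, $r2 ; 0/4/6/2/6/10/4/0

6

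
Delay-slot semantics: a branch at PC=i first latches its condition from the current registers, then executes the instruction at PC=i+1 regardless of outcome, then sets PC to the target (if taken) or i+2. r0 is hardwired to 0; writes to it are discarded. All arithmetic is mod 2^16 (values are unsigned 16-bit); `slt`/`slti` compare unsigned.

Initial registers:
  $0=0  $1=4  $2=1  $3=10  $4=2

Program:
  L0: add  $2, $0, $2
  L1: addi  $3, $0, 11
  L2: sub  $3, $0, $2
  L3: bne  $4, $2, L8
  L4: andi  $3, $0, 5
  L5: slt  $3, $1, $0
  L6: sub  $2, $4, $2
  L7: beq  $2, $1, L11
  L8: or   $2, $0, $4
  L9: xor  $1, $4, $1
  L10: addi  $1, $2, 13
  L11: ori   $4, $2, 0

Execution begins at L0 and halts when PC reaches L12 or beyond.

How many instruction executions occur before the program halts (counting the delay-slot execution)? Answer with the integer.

9

[0] add  $2, $0, $2  →  {$0:0, $1:4, $2:1, $3:10, $4:2}
[1] addi  $3, $0, 11  →  {$0:0, $1:4, $2:1, $3:11, $4:2}
[2] sub  $3, $0, $2  →  {$0:0, $1:4, $2:1, $3:65535, $4:2}
[3] bne  $4, $2, L8  →  {$0:0, $1:4, $2:1, $3:65535, $4:2}  ⟨branch taken⟩
[4] andi  $3, $0, 5  →  {$0:0, $1:4, $2:1, $3:0, $4:2}
[8] or   $2, $0, $4  →  {$0:0, $1:4, $2:2, $3:0, $4:2}
[9] xor  $1, $4, $1  →  {$0:0, $1:6, $2:2, $3:0, $4:2}
[10] addi  $1, $2, 13  →  {$0:0, $1:15, $2:2, $3:0, $4:2}
[11] ori   $4, $2, 0  →  {$0:0, $1:15, $2:2, $3:0, $4:2}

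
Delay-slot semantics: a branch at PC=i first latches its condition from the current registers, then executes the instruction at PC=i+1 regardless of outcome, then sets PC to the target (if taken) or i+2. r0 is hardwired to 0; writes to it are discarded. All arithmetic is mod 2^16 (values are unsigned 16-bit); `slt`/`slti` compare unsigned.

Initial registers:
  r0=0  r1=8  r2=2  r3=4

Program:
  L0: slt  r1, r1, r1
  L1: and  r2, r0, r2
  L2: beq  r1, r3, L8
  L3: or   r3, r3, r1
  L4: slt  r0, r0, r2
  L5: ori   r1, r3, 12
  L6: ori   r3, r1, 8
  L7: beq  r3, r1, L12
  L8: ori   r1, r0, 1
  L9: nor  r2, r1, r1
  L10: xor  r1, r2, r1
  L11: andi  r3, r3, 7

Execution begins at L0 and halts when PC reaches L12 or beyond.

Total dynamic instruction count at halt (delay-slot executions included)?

9

  step pc=0: slt  r1, r1, r1  regs=(0,0,2,4)
  step pc=1: and  r2, r0, r2  regs=(0,0,0,4)
  step pc=2: beq  r1, r3, L8  cond=F  regs=(0,0,0,4)
  step pc=3: or   r3, r3, r1  regs=(0,0,0,4)
  step pc=4: slt  r0, r0, r2  regs=(0,0,0,4)
  step pc=5: ori   r1, r3, 12  regs=(0,12,0,4)
  step pc=6: ori   r3, r1, 8  regs=(0,12,0,12)
  step pc=7: beq  r3, r1, L12  cond=T  regs=(0,12,0,12)
  step pc=8: ori   r1, r0, 1  regs=(0,1,0,12)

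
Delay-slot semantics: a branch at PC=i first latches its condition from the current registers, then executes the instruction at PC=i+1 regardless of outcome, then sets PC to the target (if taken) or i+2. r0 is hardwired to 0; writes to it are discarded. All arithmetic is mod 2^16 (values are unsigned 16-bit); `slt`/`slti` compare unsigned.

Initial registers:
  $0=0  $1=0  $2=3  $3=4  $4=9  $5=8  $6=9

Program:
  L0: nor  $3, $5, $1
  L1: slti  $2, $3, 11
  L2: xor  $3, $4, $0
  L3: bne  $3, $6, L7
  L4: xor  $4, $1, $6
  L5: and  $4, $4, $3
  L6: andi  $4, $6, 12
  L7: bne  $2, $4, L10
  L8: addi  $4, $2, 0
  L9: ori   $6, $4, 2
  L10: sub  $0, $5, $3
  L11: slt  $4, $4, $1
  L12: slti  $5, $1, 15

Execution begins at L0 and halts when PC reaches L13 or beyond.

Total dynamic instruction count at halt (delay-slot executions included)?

12

PC=0  nor  $3, $5, $1        | $0=0 $1=0 $2=3 $3=65527 $4=9 $5=8 $6=9
PC=1  slti  $2, $3, 11       | $0=0 $1=0 $2=0 $3=65527 $4=9 $5=8 $6=9
PC=2  xor  $3, $4, $0        | $0=0 $1=0 $2=0 $3=9 $4=9 $5=8 $6=9
PC=3  bne  $3, $6, L7        | $0=0 $1=0 $2=0 $3=9 $4=9 $5=8 $6=9  [not taken]
PC=4  xor  $4, $1, $6        | $0=0 $1=0 $2=0 $3=9 $4=9 $5=8 $6=9
PC=5  and  $4, $4, $3        | $0=0 $1=0 $2=0 $3=9 $4=9 $5=8 $6=9
PC=6  andi  $4, $6, 12       | $0=0 $1=0 $2=0 $3=9 $4=8 $5=8 $6=9
PC=7  bne  $2, $4, L10       | $0=0 $1=0 $2=0 $3=9 $4=8 $5=8 $6=9  [TAKEN]
PC=8  addi  $4, $2, 0        | $0=0 $1=0 $2=0 $3=9 $4=0 $5=8 $6=9
PC=10 sub  $0, $5, $3        | $0=0 $1=0 $2=0 $3=9 $4=0 $5=8 $6=9
PC=11 slt  $4, $4, $1        | $0=0 $1=0 $2=0 $3=9 $4=0 $5=8 $6=9
PC=12 slti  $5, $1, 15       | $0=0 $1=0 $2=0 $3=9 $4=0 $5=1 $6=9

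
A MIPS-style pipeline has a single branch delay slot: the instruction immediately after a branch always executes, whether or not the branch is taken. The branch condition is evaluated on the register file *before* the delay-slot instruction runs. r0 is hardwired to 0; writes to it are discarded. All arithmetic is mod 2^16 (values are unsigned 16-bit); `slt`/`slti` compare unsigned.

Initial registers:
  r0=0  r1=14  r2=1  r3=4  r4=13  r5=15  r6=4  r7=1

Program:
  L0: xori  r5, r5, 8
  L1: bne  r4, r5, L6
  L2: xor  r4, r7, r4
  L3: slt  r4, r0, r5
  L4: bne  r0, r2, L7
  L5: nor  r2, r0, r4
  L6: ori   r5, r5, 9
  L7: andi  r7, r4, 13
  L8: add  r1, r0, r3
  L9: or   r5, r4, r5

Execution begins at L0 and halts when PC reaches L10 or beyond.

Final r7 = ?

12

#0 xori  r5, r5, 8 ; 0/14/1/4/13/7/4/1
#1 bne  r4, r5, L6 ; 0/14/1/4/13/7/4/1 ; →target
#2 xor  r4, r7, r4 ; 0/14/1/4/12/7/4/1
#6 ori   r5, r5, 9 ; 0/14/1/4/12/15/4/1
#7 andi  r7, r4, 13 ; 0/14/1/4/12/15/4/12
#8 add  r1, r0, r3 ; 0/4/1/4/12/15/4/12
#9 or   r5, r4, r5 ; 0/4/1/4/12/15/4/12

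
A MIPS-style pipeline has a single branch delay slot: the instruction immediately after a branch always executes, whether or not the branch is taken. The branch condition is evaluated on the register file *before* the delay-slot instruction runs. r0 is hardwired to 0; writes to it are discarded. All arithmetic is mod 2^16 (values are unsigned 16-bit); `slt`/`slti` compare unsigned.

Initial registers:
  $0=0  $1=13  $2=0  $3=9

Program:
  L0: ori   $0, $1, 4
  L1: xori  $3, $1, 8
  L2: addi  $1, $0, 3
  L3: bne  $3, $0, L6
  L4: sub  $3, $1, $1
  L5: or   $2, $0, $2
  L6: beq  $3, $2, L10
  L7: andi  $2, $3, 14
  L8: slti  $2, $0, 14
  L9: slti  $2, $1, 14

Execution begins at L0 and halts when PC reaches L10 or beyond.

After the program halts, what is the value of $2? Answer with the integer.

#0 ori   $0, $1, 4 ; 0/13/0/9
#1 xori  $3, $1, 8 ; 0/13/0/5
#2 addi  $1, $0, 3 ; 0/3/0/5
#3 bne  $3, $0, L6 ; 0/3/0/5 ; →target
#4 sub  $3, $1, $1 ; 0/3/0/0
#6 beq  $3, $2, L10 ; 0/3/0/0 ; →target
#7 andi  $2, $3, 14 ; 0/3/0/0

0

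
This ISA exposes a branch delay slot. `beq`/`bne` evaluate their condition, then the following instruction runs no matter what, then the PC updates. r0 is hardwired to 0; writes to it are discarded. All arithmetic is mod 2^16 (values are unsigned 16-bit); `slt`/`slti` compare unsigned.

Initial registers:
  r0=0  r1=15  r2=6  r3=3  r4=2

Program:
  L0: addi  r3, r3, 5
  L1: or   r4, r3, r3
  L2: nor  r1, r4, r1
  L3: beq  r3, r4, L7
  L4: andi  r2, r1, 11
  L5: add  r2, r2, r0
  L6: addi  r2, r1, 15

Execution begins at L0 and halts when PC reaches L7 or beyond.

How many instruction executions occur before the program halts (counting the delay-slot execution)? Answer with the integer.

5

[0] addi  r3, r3, 5  →  {r0:0, r1:15, r2:6, r3:8, r4:2}
[1] or   r4, r3, r3  →  {r0:0, r1:15, r2:6, r3:8, r4:8}
[2] nor  r1, r4, r1  →  {r0:0, r1:65520, r2:6, r3:8, r4:8}
[3] beq  r3, r4, L7  →  {r0:0, r1:65520, r2:6, r3:8, r4:8}  ⟨branch taken⟩
[4] andi  r2, r1, 11  →  {r0:0, r1:65520, r2:0, r3:8, r4:8}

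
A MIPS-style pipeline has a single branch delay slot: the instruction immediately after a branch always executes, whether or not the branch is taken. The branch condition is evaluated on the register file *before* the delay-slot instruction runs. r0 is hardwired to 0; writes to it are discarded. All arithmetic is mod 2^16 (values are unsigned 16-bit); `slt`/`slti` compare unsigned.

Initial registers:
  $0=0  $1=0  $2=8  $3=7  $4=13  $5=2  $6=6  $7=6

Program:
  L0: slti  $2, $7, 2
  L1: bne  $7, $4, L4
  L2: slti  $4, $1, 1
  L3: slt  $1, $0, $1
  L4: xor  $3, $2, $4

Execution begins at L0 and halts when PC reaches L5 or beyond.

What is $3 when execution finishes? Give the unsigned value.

  step pc=0: slti  $2, $7, 2  regs=(0,0,0,7,13,2,6,6)
  step pc=1: bne  $7, $4, L4  cond=T  regs=(0,0,0,7,13,2,6,6)
  step pc=2: slti  $4, $1, 1  regs=(0,0,0,7,1,2,6,6)
  step pc=4: xor  $3, $2, $4  regs=(0,0,0,1,1,2,6,6)

1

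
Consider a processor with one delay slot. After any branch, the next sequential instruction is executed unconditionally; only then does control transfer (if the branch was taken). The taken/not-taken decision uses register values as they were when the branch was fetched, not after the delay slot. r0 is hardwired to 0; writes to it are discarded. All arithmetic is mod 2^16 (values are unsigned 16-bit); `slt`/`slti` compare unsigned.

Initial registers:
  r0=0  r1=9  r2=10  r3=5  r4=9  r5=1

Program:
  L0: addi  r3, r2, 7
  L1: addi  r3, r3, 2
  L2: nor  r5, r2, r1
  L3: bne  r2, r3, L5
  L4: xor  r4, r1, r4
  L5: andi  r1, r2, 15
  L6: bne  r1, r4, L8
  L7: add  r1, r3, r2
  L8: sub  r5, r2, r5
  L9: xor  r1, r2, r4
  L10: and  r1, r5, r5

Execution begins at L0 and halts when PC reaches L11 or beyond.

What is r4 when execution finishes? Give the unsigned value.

#0 addi  r3, r2, 7 ; 0/9/10/17/9/1
#1 addi  r3, r3, 2 ; 0/9/10/19/9/1
#2 nor  r5, r2, r1 ; 0/9/10/19/9/65524
#3 bne  r2, r3, L5 ; 0/9/10/19/9/65524 ; →target
#4 xor  r4, r1, r4 ; 0/9/10/19/0/65524
#5 andi  r1, r2, 15 ; 0/10/10/19/0/65524
#6 bne  r1, r4, L8 ; 0/10/10/19/0/65524 ; →target
#7 add  r1, r3, r2 ; 0/29/10/19/0/65524
#8 sub  r5, r2, r5 ; 0/29/10/19/0/22
#9 xor  r1, r2, r4 ; 0/10/10/19/0/22
#10 and  r1, r5, r5 ; 0/22/10/19/0/22

0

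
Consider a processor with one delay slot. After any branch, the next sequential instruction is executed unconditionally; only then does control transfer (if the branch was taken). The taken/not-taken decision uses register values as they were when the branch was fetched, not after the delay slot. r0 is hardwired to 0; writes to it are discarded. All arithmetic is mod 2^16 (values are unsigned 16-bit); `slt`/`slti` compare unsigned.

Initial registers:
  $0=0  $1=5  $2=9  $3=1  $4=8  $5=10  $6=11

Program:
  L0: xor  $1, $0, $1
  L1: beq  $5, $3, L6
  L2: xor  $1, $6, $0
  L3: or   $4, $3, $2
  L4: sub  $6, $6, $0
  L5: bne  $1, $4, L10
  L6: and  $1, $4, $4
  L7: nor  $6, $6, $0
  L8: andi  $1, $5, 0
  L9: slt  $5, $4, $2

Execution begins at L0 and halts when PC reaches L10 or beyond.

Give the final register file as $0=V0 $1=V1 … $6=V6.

[0] xor  $1, $0, $1  →  {$0:0, $1:5, $2:9, $3:1, $4:8, $5:10, $6:11}
[1] beq  $5, $3, L6  →  {$0:0, $1:5, $2:9, $3:1, $4:8, $5:10, $6:11}  ⟨branch fallthrough⟩
[2] xor  $1, $6, $0  →  {$0:0, $1:11, $2:9, $3:1, $4:8, $5:10, $6:11}
[3] or   $4, $3, $2  →  {$0:0, $1:11, $2:9, $3:1, $4:9, $5:10, $6:11}
[4] sub  $6, $6, $0  →  {$0:0, $1:11, $2:9, $3:1, $4:9, $5:10, $6:11}
[5] bne  $1, $4, L10  →  {$0:0, $1:11, $2:9, $3:1, $4:9, $5:10, $6:11}  ⟨branch taken⟩
[6] and  $1, $4, $4  →  {$0:0, $1:9, $2:9, $3:1, $4:9, $5:10, $6:11}

$0=0 $1=9 $2=9 $3=1 $4=9 $5=10 $6=11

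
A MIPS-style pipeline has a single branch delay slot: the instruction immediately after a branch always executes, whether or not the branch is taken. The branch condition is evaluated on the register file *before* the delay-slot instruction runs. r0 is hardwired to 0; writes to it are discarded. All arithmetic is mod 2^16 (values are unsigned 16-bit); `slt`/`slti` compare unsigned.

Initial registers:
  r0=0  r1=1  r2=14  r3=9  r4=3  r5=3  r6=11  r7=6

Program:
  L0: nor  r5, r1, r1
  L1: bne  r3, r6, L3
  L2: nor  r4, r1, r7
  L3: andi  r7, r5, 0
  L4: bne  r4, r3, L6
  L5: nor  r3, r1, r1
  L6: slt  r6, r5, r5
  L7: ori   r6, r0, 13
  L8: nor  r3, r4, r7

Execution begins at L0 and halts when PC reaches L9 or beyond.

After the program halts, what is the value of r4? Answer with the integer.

PC=0  nor  r5, r1, r1        | r0=0 r1=1 r2=14 r3=9 r4=3 r5=65534 r6=11 r7=6
PC=1  bne  r3, r6, L3        | r0=0 r1=1 r2=14 r3=9 r4=3 r5=65534 r6=11 r7=6  [TAKEN]
PC=2  nor  r4, r1, r7        | r0=0 r1=1 r2=14 r3=9 r4=65528 r5=65534 r6=11 r7=6
PC=3  andi  r7, r5, 0        | r0=0 r1=1 r2=14 r3=9 r4=65528 r5=65534 r6=11 r7=0
PC=4  bne  r4, r3, L6        | r0=0 r1=1 r2=14 r3=9 r4=65528 r5=65534 r6=11 r7=0  [TAKEN]
PC=5  nor  r3, r1, r1        | r0=0 r1=1 r2=14 r3=65534 r4=65528 r5=65534 r6=11 r7=0
PC=6  slt  r6, r5, r5        | r0=0 r1=1 r2=14 r3=65534 r4=65528 r5=65534 r6=0 r7=0
PC=7  ori   r6, r0, 13       | r0=0 r1=1 r2=14 r3=65534 r4=65528 r5=65534 r6=13 r7=0
PC=8  nor  r3, r4, r7        | r0=0 r1=1 r2=14 r3=7 r4=65528 r5=65534 r6=13 r7=0

65528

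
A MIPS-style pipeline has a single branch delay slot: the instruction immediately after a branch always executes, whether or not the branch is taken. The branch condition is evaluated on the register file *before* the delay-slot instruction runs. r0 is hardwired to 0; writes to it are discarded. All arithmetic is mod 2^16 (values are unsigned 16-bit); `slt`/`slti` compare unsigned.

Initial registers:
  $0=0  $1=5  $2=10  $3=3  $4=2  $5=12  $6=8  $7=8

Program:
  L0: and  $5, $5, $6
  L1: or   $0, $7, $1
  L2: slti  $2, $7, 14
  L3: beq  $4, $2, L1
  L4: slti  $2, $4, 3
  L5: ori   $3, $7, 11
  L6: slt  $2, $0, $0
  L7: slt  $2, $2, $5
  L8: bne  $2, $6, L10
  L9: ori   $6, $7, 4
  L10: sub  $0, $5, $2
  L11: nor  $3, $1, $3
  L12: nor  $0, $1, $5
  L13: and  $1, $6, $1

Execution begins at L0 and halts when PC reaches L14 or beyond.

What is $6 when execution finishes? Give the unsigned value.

12

[0] and  $5, $5, $6  →  {$0:0, $1:5, $2:10, $3:3, $4:2, $5:8, $6:8, $7:8}
[1] or   $0, $7, $1  →  {$0:0, $1:5, $2:10, $3:3, $4:2, $5:8, $6:8, $7:8}
[2] slti  $2, $7, 14  →  {$0:0, $1:5, $2:1, $3:3, $4:2, $5:8, $6:8, $7:8}
[3] beq  $4, $2, L1  →  {$0:0, $1:5, $2:1, $3:3, $4:2, $5:8, $6:8, $7:8}  ⟨branch fallthrough⟩
[4] slti  $2, $4, 3  →  {$0:0, $1:5, $2:1, $3:3, $4:2, $5:8, $6:8, $7:8}
[5] ori   $3, $7, 11  →  {$0:0, $1:5, $2:1, $3:11, $4:2, $5:8, $6:8, $7:8}
[6] slt  $2, $0, $0  →  {$0:0, $1:5, $2:0, $3:11, $4:2, $5:8, $6:8, $7:8}
[7] slt  $2, $2, $5  →  {$0:0, $1:5, $2:1, $3:11, $4:2, $5:8, $6:8, $7:8}
[8] bne  $2, $6, L10  →  {$0:0, $1:5, $2:1, $3:11, $4:2, $5:8, $6:8, $7:8}  ⟨branch taken⟩
[9] ori   $6, $7, 4  →  {$0:0, $1:5, $2:1, $3:11, $4:2, $5:8, $6:12, $7:8}
[10] sub  $0, $5, $2  →  {$0:0, $1:5, $2:1, $3:11, $4:2, $5:8, $6:12, $7:8}
[11] nor  $3, $1, $3  →  {$0:0, $1:5, $2:1, $3:65520, $4:2, $5:8, $6:12, $7:8}
[12] nor  $0, $1, $5  →  {$0:0, $1:5, $2:1, $3:65520, $4:2, $5:8, $6:12, $7:8}
[13] and  $1, $6, $1  →  {$0:0, $1:4, $2:1, $3:65520, $4:2, $5:8, $6:12, $7:8}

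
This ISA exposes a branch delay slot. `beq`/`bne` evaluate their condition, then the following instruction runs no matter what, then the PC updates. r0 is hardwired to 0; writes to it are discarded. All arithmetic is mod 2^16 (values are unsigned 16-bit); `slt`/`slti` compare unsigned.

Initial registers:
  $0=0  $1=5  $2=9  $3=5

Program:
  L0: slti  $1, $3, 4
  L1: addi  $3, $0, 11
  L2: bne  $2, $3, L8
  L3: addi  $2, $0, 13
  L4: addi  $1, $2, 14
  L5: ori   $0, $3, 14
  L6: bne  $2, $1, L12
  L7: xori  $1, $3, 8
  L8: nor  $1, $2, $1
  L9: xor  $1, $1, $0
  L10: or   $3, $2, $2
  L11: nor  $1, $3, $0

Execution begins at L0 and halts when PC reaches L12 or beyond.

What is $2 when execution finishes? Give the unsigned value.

13

[0] slti  $1, $3, 4  →  {$0:0, $1:0, $2:9, $3:5}
[1] addi  $3, $0, 11  →  {$0:0, $1:0, $2:9, $3:11}
[2] bne  $2, $3, L8  →  {$0:0, $1:0, $2:9, $3:11}  ⟨branch taken⟩
[3] addi  $2, $0, 13  →  {$0:0, $1:0, $2:13, $3:11}
[8] nor  $1, $2, $1  →  {$0:0, $1:65522, $2:13, $3:11}
[9] xor  $1, $1, $0  →  {$0:0, $1:65522, $2:13, $3:11}
[10] or   $3, $2, $2  →  {$0:0, $1:65522, $2:13, $3:13}
[11] nor  $1, $3, $0  →  {$0:0, $1:65522, $2:13, $3:13}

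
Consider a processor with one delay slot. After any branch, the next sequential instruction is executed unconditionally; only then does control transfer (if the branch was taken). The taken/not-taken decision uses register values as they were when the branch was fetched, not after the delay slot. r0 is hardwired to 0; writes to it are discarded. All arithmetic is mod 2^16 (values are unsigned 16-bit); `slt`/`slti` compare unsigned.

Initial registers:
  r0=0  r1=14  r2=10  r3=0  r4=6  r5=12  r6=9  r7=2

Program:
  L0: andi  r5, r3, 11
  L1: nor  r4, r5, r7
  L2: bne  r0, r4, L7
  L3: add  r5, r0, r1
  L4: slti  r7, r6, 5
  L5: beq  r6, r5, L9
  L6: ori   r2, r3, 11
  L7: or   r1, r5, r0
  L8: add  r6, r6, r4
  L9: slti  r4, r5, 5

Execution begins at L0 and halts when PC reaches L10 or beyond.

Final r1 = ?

14

[0] andi  r5, r3, 11  →  {r0:0, r1:14, r2:10, r3:0, r4:6, r5:0, r6:9, r7:2}
[1] nor  r4, r5, r7  →  {r0:0, r1:14, r2:10, r3:0, r4:65533, r5:0, r6:9, r7:2}
[2] bne  r0, r4, L7  →  {r0:0, r1:14, r2:10, r3:0, r4:65533, r5:0, r6:9, r7:2}  ⟨branch taken⟩
[3] add  r5, r0, r1  →  {r0:0, r1:14, r2:10, r3:0, r4:65533, r5:14, r6:9, r7:2}
[7] or   r1, r5, r0  →  {r0:0, r1:14, r2:10, r3:0, r4:65533, r5:14, r6:9, r7:2}
[8] add  r6, r6, r4  →  {r0:0, r1:14, r2:10, r3:0, r4:65533, r5:14, r6:6, r7:2}
[9] slti  r4, r5, 5  →  {r0:0, r1:14, r2:10, r3:0, r4:0, r5:14, r6:6, r7:2}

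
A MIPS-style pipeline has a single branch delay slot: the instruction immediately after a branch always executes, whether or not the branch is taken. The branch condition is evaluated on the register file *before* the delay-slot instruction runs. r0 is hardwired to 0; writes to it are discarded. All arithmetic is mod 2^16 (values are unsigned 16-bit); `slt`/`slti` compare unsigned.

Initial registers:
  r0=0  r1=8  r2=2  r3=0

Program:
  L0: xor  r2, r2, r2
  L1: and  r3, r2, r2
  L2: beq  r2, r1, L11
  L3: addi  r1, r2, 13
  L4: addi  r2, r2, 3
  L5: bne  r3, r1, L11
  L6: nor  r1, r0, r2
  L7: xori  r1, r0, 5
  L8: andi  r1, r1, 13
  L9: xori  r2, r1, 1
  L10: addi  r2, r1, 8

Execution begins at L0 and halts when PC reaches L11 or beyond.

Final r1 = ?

  step pc=0: xor  r2, r2, r2  regs=(0,8,0,0)
  step pc=1: and  r3, r2, r2  regs=(0,8,0,0)
  step pc=2: beq  r2, r1, L11  cond=F  regs=(0,8,0,0)
  step pc=3: addi  r1, r2, 13  regs=(0,13,0,0)
  step pc=4: addi  r2, r2, 3  regs=(0,13,3,0)
  step pc=5: bne  r3, r1, L11  cond=T  regs=(0,13,3,0)
  step pc=6: nor  r1, r0, r2  regs=(0,65532,3,0)

65532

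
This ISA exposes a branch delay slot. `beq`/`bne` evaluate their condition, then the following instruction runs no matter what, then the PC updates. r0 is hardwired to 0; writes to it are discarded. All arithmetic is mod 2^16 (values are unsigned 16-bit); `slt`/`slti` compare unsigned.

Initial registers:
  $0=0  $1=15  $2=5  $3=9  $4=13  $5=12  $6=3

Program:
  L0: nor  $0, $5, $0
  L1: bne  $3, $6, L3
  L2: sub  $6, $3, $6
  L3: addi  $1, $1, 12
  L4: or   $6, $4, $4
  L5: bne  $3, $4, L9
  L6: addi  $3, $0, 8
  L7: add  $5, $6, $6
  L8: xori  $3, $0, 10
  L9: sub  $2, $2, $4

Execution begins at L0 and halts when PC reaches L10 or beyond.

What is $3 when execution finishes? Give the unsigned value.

PC=0  nor  $0, $5, $0        | $0=0 $1=15 $2=5 $3=9 $4=13 $5=12 $6=3
PC=1  bne  $3, $6, L3        | $0=0 $1=15 $2=5 $3=9 $4=13 $5=12 $6=3  [TAKEN]
PC=2  sub  $6, $3, $6        | $0=0 $1=15 $2=5 $3=9 $4=13 $5=12 $6=6
PC=3  addi  $1, $1, 12       | $0=0 $1=27 $2=5 $3=9 $4=13 $5=12 $6=6
PC=4  or   $6, $4, $4        | $0=0 $1=27 $2=5 $3=9 $4=13 $5=12 $6=13
PC=5  bne  $3, $4, L9        | $0=0 $1=27 $2=5 $3=9 $4=13 $5=12 $6=13  [TAKEN]
PC=6  addi  $3, $0, 8        | $0=0 $1=27 $2=5 $3=8 $4=13 $5=12 $6=13
PC=9  sub  $2, $2, $4        | $0=0 $1=27 $2=65528 $3=8 $4=13 $5=12 $6=13

8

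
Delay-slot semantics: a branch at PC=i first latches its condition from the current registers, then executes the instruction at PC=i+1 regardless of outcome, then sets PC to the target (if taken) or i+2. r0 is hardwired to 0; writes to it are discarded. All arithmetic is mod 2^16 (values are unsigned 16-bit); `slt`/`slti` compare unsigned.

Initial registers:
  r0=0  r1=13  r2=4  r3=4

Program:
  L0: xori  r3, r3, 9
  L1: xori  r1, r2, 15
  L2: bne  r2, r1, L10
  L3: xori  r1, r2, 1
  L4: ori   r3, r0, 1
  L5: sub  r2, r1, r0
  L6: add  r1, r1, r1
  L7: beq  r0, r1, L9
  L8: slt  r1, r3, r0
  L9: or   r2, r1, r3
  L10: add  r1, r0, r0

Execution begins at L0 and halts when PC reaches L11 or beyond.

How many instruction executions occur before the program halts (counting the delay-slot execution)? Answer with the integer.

5

#0 xori  r3, r3, 9 ; 0/13/4/13
#1 xori  r1, r2, 15 ; 0/11/4/13
#2 bne  r2, r1, L10 ; 0/11/4/13 ; →target
#3 xori  r1, r2, 1 ; 0/5/4/13
#10 add  r1, r0, r0 ; 0/0/4/13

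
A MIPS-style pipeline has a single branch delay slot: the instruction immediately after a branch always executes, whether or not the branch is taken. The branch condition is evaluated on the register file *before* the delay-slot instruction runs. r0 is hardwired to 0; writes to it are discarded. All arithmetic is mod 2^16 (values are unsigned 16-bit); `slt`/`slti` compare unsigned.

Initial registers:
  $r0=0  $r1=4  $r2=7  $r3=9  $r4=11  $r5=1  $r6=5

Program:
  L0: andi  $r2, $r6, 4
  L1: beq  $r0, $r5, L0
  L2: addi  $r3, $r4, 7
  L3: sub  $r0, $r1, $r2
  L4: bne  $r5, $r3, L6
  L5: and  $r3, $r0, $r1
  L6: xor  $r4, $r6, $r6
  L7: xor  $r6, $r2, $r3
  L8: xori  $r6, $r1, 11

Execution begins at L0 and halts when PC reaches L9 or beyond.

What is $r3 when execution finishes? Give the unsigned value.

0

#0 andi  $r2, $r6, 4 ; 0/4/4/9/11/1/5
#1 beq  $r0, $r5, L0 ; 0/4/4/9/11/1/5 ; →fallthru
#2 addi  $r3, $r4, 7 ; 0/4/4/18/11/1/5
#3 sub  $r0, $r1, $r2 ; 0/4/4/18/11/1/5
#4 bne  $r5, $r3, L6 ; 0/4/4/18/11/1/5 ; →target
#5 and  $r3, $r0, $r1 ; 0/4/4/0/11/1/5
#6 xor  $r4, $r6, $r6 ; 0/4/4/0/0/1/5
#7 xor  $r6, $r2, $r3 ; 0/4/4/0/0/1/4
#8 xori  $r6, $r1, 11 ; 0/4/4/0/0/1/15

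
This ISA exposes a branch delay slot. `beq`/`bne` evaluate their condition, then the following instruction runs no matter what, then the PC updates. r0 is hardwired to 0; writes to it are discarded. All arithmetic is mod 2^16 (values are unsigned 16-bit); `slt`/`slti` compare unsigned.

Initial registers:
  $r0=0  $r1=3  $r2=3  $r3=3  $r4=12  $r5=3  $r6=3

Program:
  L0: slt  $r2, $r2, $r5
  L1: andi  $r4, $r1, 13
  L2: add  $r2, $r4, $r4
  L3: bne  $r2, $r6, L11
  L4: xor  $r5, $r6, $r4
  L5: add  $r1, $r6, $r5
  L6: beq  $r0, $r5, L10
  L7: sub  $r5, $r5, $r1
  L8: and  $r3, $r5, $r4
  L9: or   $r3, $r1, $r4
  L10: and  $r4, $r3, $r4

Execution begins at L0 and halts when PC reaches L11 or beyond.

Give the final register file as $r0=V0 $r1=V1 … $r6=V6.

  step pc=0: slt  $r2, $r2, $r5  regs=(0,3,0,3,12,3,3)
  step pc=1: andi  $r4, $r1, 13  regs=(0,3,0,3,1,3,3)
  step pc=2: add  $r2, $r4, $r4  regs=(0,3,2,3,1,3,3)
  step pc=3: bne  $r2, $r6, L11  cond=T  regs=(0,3,2,3,1,3,3)
  step pc=4: xor  $r5, $r6, $r4  regs=(0,3,2,3,1,2,3)

$r0=0 $r1=3 $r2=2 $r3=3 $r4=1 $r5=2 $r6=3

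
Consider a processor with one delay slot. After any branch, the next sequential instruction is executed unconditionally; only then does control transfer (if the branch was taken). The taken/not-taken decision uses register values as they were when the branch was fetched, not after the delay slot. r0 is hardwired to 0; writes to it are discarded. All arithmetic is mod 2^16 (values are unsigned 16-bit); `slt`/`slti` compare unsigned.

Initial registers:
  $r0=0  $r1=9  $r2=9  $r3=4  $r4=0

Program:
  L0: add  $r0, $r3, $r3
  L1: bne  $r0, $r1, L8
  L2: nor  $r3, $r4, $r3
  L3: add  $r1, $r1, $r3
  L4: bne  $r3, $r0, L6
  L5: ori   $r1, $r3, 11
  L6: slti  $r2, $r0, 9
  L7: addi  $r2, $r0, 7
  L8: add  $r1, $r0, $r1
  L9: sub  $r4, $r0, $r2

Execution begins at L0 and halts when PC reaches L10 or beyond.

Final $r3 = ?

  step pc=0: add  $r0, $r3, $r3  regs=(0,9,9,4,0)
  step pc=1: bne  $r0, $r1, L8  cond=T  regs=(0,9,9,4,0)
  step pc=2: nor  $r3, $r4, $r3  regs=(0,9,9,65531,0)
  step pc=8: add  $r1, $r0, $r1  regs=(0,9,9,65531,0)
  step pc=9: sub  $r4, $r0, $r2  regs=(0,9,9,65531,65527)

65531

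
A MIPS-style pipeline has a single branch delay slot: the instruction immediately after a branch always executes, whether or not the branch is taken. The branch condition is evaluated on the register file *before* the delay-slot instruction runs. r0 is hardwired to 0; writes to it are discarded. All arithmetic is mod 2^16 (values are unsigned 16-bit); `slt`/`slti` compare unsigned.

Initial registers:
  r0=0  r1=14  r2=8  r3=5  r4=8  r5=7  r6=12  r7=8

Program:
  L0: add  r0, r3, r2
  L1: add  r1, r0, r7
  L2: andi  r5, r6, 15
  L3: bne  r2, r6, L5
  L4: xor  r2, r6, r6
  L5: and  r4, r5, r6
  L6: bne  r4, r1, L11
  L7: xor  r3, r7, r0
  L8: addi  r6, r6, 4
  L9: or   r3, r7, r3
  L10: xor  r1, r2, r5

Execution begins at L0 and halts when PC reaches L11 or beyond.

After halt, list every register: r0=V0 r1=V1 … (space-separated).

r0=0 r1=8 r2=0 r3=8 r4=12 r5=12 r6=12 r7=8

#0 add  r0, r3, r2 ; 0/14/8/5/8/7/12/8
#1 add  r1, r0, r7 ; 0/8/8/5/8/7/12/8
#2 andi  r5, r6, 15 ; 0/8/8/5/8/12/12/8
#3 bne  r2, r6, L5 ; 0/8/8/5/8/12/12/8 ; →target
#4 xor  r2, r6, r6 ; 0/8/0/5/8/12/12/8
#5 and  r4, r5, r6 ; 0/8/0/5/12/12/12/8
#6 bne  r4, r1, L11 ; 0/8/0/5/12/12/12/8 ; →target
#7 xor  r3, r7, r0 ; 0/8/0/8/12/12/12/8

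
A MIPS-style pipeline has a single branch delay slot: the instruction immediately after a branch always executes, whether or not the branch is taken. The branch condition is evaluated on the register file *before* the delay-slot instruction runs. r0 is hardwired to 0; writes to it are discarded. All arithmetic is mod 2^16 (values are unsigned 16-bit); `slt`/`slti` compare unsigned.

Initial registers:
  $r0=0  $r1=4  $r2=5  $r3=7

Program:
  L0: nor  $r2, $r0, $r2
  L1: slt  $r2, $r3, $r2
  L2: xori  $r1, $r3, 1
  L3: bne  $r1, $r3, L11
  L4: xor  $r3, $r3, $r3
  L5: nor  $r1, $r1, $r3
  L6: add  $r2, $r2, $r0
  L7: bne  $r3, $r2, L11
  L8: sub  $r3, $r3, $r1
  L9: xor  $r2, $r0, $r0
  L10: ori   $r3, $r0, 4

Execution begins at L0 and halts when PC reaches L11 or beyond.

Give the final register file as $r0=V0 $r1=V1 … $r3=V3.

[0] nor  $r2, $r0, $r2  →  {$r0:0, $r1:4, $r2:65530, $r3:7}
[1] slt  $r2, $r3, $r2  →  {$r0:0, $r1:4, $r2:1, $r3:7}
[2] xori  $r1, $r3, 1  →  {$r0:0, $r1:6, $r2:1, $r3:7}
[3] bne  $r1, $r3, L11  →  {$r0:0, $r1:6, $r2:1, $r3:7}  ⟨branch taken⟩
[4] xor  $r3, $r3, $r3  →  {$r0:0, $r1:6, $r2:1, $r3:0}

$r0=0 $r1=6 $r2=1 $r3=0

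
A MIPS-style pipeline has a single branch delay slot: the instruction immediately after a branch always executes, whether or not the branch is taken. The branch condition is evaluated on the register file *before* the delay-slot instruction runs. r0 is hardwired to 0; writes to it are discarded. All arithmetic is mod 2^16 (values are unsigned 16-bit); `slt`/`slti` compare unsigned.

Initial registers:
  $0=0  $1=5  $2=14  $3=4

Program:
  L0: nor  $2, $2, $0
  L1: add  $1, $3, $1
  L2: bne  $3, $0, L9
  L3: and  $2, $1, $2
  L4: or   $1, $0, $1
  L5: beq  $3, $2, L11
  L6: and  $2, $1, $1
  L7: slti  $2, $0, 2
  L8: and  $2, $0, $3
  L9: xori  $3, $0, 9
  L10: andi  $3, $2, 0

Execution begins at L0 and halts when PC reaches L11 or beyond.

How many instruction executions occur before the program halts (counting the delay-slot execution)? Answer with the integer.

6

  step pc=0: nor  $2, $2, $0  regs=(0,5,65521,4)
  step pc=1: add  $1, $3, $1  regs=(0,9,65521,4)
  step pc=2: bne  $3, $0, L9  cond=T  regs=(0,9,65521,4)
  step pc=3: and  $2, $1, $2  regs=(0,9,1,4)
  step pc=9: xori  $3, $0, 9  regs=(0,9,1,9)
  step pc=10: andi  $3, $2, 0  regs=(0,9,1,0)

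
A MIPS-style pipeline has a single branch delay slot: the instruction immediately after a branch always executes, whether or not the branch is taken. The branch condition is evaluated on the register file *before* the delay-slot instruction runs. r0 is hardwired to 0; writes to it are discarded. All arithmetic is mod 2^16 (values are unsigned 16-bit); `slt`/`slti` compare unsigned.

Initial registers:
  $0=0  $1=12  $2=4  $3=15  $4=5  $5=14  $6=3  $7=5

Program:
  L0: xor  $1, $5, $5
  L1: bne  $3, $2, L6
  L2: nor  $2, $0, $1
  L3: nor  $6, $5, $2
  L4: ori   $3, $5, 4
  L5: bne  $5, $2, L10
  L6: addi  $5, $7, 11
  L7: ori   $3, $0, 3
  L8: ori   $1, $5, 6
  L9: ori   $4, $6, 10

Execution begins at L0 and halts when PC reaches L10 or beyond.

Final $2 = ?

#0 xor  $1, $5, $5 ; 0/0/4/15/5/14/3/5
#1 bne  $3, $2, L6 ; 0/0/4/15/5/14/3/5 ; →target
#2 nor  $2, $0, $1 ; 0/0/65535/15/5/14/3/5
#6 addi  $5, $7, 11 ; 0/0/65535/15/5/16/3/5
#7 ori   $3, $0, 3 ; 0/0/65535/3/5/16/3/5
#8 ori   $1, $5, 6 ; 0/22/65535/3/5/16/3/5
#9 ori   $4, $6, 10 ; 0/22/65535/3/11/16/3/5

65535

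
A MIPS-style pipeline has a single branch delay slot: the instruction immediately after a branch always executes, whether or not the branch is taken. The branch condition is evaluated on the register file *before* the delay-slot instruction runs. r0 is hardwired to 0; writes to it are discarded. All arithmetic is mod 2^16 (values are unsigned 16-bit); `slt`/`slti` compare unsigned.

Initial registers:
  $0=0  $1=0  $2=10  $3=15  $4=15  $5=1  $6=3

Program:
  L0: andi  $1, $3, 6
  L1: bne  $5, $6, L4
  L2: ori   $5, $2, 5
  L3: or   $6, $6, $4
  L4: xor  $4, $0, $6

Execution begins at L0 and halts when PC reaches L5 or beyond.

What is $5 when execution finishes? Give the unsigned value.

15

#0 andi  $1, $3, 6 ; 0/6/10/15/15/1/3
#1 bne  $5, $6, L4 ; 0/6/10/15/15/1/3 ; →target
#2 ori   $5, $2, 5 ; 0/6/10/15/15/15/3
#4 xor  $4, $0, $6 ; 0/6/10/15/3/15/3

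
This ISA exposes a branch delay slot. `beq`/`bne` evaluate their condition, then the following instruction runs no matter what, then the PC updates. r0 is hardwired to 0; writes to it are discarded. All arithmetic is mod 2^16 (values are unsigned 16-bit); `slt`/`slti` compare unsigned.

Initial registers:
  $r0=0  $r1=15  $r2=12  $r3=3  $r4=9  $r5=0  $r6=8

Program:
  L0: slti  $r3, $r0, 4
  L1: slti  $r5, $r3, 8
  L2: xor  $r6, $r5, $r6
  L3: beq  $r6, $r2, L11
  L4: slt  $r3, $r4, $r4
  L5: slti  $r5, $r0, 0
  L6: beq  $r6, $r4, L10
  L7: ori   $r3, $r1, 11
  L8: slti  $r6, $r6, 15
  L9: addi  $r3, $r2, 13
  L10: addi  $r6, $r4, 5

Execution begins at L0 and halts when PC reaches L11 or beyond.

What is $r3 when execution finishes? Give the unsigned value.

#0 slti  $r3, $r0, 4 ; 0/15/12/1/9/0/8
#1 slti  $r5, $r3, 8 ; 0/15/12/1/9/1/8
#2 xor  $r6, $r5, $r6 ; 0/15/12/1/9/1/9
#3 beq  $r6, $r2, L11 ; 0/15/12/1/9/1/9 ; →fallthru
#4 slt  $r3, $r4, $r4 ; 0/15/12/0/9/1/9
#5 slti  $r5, $r0, 0 ; 0/15/12/0/9/0/9
#6 beq  $r6, $r4, L10 ; 0/15/12/0/9/0/9 ; →target
#7 ori   $r3, $r1, 11 ; 0/15/12/15/9/0/9
#10 addi  $r6, $r4, 5 ; 0/15/12/15/9/0/14

15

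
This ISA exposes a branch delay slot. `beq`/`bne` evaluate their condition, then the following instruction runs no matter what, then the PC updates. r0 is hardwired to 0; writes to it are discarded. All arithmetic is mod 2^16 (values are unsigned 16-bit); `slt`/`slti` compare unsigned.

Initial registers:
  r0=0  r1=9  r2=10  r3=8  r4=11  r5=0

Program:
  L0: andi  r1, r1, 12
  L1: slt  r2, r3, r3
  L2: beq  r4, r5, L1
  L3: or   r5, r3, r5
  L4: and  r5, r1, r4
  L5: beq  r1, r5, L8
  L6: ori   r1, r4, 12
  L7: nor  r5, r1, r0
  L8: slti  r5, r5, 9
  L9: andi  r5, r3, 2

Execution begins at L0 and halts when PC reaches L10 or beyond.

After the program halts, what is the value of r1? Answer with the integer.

PC=0  andi  r1, r1, 12       | r0=0 r1=8 r2=10 r3=8 r4=11 r5=0
PC=1  slt  r2, r3, r3        | r0=0 r1=8 r2=0 r3=8 r4=11 r5=0
PC=2  beq  r4, r5, L1        | r0=0 r1=8 r2=0 r3=8 r4=11 r5=0  [not taken]
PC=3  or   r5, r3, r5        | r0=0 r1=8 r2=0 r3=8 r4=11 r5=8
PC=4  and  r5, r1, r4        | r0=0 r1=8 r2=0 r3=8 r4=11 r5=8
PC=5  beq  r1, r5, L8        | r0=0 r1=8 r2=0 r3=8 r4=11 r5=8  [TAKEN]
PC=6  ori   r1, r4, 12       | r0=0 r1=15 r2=0 r3=8 r4=11 r5=8
PC=8  slti  r5, r5, 9        | r0=0 r1=15 r2=0 r3=8 r4=11 r5=1
PC=9  andi  r5, r3, 2        | r0=0 r1=15 r2=0 r3=8 r4=11 r5=0

15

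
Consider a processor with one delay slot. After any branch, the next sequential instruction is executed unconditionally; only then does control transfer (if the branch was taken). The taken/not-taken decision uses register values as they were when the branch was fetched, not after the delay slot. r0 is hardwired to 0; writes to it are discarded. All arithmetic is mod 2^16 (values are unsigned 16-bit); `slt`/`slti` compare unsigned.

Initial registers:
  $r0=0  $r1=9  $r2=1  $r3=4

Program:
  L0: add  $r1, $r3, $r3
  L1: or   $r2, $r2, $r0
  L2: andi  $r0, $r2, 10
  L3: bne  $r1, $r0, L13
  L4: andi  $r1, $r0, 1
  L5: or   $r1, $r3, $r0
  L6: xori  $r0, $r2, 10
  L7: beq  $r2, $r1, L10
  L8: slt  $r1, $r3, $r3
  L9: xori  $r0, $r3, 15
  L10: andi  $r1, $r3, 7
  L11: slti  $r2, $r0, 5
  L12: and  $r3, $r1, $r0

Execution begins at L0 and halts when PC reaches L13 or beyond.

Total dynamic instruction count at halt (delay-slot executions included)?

5

  step pc=0: add  $r1, $r3, $r3  regs=(0,8,1,4)
  step pc=1: or   $r2, $r2, $r0  regs=(0,8,1,4)
  step pc=2: andi  $r0, $r2, 10  regs=(0,8,1,4)
  step pc=3: bne  $r1, $r0, L13  cond=T  regs=(0,8,1,4)
  step pc=4: andi  $r1, $r0, 1  regs=(0,0,1,4)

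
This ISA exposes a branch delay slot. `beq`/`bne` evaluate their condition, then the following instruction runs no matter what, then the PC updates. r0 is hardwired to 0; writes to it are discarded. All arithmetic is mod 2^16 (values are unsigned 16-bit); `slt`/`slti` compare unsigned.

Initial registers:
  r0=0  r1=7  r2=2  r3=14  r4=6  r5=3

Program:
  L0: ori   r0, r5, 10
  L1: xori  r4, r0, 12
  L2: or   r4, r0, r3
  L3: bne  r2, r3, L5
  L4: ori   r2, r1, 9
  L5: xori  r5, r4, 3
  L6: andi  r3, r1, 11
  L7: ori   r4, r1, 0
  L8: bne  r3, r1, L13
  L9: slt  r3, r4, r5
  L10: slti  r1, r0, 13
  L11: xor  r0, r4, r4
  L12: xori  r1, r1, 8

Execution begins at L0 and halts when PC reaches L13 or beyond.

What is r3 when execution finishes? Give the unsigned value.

1

  step pc=0: ori   r0, r5, 10  regs=(0,7,2,14,6,3)
  step pc=1: xori  r4, r0, 12  regs=(0,7,2,14,12,3)
  step pc=2: or   r4, r0, r3  regs=(0,7,2,14,14,3)
  step pc=3: bne  r2, r3, L5  cond=T  regs=(0,7,2,14,14,3)
  step pc=4: ori   r2, r1, 9  regs=(0,7,15,14,14,3)
  step pc=5: xori  r5, r4, 3  regs=(0,7,15,14,14,13)
  step pc=6: andi  r3, r1, 11  regs=(0,7,15,3,14,13)
  step pc=7: ori   r4, r1, 0  regs=(0,7,15,3,7,13)
  step pc=8: bne  r3, r1, L13  cond=T  regs=(0,7,15,3,7,13)
  step pc=9: slt  r3, r4, r5  regs=(0,7,15,1,7,13)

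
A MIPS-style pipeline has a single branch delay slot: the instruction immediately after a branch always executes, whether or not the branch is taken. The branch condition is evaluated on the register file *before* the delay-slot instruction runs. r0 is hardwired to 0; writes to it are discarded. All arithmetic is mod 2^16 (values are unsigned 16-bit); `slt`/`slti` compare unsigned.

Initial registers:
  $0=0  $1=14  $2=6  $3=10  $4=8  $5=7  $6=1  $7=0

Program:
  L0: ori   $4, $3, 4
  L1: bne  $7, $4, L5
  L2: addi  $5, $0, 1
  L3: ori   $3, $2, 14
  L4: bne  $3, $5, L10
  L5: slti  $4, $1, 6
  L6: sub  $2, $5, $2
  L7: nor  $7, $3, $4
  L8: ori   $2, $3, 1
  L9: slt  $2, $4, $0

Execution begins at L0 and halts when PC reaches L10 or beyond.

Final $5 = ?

[0] ori   $4, $3, 4  →  {$0:0, $1:14, $2:6, $3:10, $4:14, $5:7, $6:1, $7:0}
[1] bne  $7, $4, L5  →  {$0:0, $1:14, $2:6, $3:10, $4:14, $5:7, $6:1, $7:0}  ⟨branch taken⟩
[2] addi  $5, $0, 1  →  {$0:0, $1:14, $2:6, $3:10, $4:14, $5:1, $6:1, $7:0}
[5] slti  $4, $1, 6  →  {$0:0, $1:14, $2:6, $3:10, $4:0, $5:1, $6:1, $7:0}
[6] sub  $2, $5, $2  →  {$0:0, $1:14, $2:65531, $3:10, $4:0, $5:1, $6:1, $7:0}
[7] nor  $7, $3, $4  →  {$0:0, $1:14, $2:65531, $3:10, $4:0, $5:1, $6:1, $7:65525}
[8] ori   $2, $3, 1  →  {$0:0, $1:14, $2:11, $3:10, $4:0, $5:1, $6:1, $7:65525}
[9] slt  $2, $4, $0  →  {$0:0, $1:14, $2:0, $3:10, $4:0, $5:1, $6:1, $7:65525}

1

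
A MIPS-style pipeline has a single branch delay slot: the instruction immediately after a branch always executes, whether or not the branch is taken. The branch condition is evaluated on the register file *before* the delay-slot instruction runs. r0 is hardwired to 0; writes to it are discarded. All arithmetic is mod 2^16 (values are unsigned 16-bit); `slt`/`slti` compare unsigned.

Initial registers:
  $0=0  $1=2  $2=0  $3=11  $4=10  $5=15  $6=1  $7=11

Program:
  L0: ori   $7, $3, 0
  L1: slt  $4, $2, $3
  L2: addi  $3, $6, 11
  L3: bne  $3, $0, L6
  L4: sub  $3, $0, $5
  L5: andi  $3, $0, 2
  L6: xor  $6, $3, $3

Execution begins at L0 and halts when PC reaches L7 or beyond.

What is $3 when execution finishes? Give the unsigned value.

[0] ori   $7, $3, 0  →  {$0:0, $1:2, $2:0, $3:11, $4:10, $5:15, $6:1, $7:11}
[1] slt  $4, $2, $3  →  {$0:0, $1:2, $2:0, $3:11, $4:1, $5:15, $6:1, $7:11}
[2] addi  $3, $6, 11  →  {$0:0, $1:2, $2:0, $3:12, $4:1, $5:15, $6:1, $7:11}
[3] bne  $3, $0, L6  →  {$0:0, $1:2, $2:0, $3:12, $4:1, $5:15, $6:1, $7:11}  ⟨branch taken⟩
[4] sub  $3, $0, $5  →  {$0:0, $1:2, $2:0, $3:65521, $4:1, $5:15, $6:1, $7:11}
[6] xor  $6, $3, $3  →  {$0:0, $1:2, $2:0, $3:65521, $4:1, $5:15, $6:0, $7:11}

65521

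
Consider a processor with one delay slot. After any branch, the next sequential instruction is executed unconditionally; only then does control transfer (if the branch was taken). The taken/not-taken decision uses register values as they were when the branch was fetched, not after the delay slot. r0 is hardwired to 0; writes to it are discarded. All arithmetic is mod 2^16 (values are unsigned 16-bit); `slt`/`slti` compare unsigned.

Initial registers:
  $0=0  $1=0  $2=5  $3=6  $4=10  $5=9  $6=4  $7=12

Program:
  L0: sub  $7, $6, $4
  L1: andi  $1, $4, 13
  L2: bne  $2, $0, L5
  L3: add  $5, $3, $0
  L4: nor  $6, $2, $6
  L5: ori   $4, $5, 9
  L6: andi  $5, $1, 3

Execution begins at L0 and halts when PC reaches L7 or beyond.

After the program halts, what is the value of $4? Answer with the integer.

[0] sub  $7, $6, $4  →  {$0:0, $1:0, $2:5, $3:6, $4:10, $5:9, $6:4, $7:65530}
[1] andi  $1, $4, 13  →  {$0:0, $1:8, $2:5, $3:6, $4:10, $5:9, $6:4, $7:65530}
[2] bne  $2, $0, L5  →  {$0:0, $1:8, $2:5, $3:6, $4:10, $5:9, $6:4, $7:65530}  ⟨branch taken⟩
[3] add  $5, $3, $0  →  {$0:0, $1:8, $2:5, $3:6, $4:10, $5:6, $6:4, $7:65530}
[5] ori   $4, $5, 9  →  {$0:0, $1:8, $2:5, $3:6, $4:15, $5:6, $6:4, $7:65530}
[6] andi  $5, $1, 3  →  {$0:0, $1:8, $2:5, $3:6, $4:15, $5:0, $6:4, $7:65530}

15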